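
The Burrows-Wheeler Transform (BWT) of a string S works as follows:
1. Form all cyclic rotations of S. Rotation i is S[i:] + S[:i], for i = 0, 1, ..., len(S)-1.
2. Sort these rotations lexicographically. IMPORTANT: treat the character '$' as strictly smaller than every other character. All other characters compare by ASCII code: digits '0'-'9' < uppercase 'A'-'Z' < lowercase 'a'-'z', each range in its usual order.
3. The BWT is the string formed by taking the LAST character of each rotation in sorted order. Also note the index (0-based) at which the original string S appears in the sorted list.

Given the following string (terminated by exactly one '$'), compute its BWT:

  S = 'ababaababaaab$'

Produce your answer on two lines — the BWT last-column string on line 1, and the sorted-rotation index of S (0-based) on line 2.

Answer: bbababba$aaaaa
8

Derivation:
All 14 rotations (rotation i = S[i:]+S[:i]):
  rot[0] = ababaababaaab$
  rot[1] = babaababaaab$a
  rot[2] = abaababaaab$ab
  rot[3] = baababaaab$aba
  rot[4] = aababaaab$abab
  rot[5] = ababaaab$ababa
  rot[6] = babaaab$ababaa
  rot[7] = abaaab$ababaab
  rot[8] = baaab$ababaaba
  rot[9] = aaab$ababaabab
  rot[10] = aab$ababaababa
  rot[11] = ab$ababaababaa
  rot[12] = b$ababaababaaa
  rot[13] = $ababaababaaab
Sorted (with $ < everything):
  sorted[0] = $ababaababaaab  (last char: 'b')
  sorted[1] = aaab$ababaabab  (last char: 'b')
  sorted[2] = aab$ababaababa  (last char: 'a')
  sorted[3] = aababaaab$abab  (last char: 'b')
  sorted[4] = ab$ababaababaa  (last char: 'a')
  sorted[5] = abaaab$ababaab  (last char: 'b')
  sorted[6] = abaababaaab$ab  (last char: 'b')
  sorted[7] = ababaaab$ababa  (last char: 'a')
  sorted[8] = ababaababaaab$  (last char: '$')
  sorted[9] = b$ababaababaaa  (last char: 'a')
  sorted[10] = baaab$ababaaba  (last char: 'a')
  sorted[11] = baababaaab$aba  (last char: 'a')
  sorted[12] = babaaab$ababaa  (last char: 'a')
  sorted[13] = babaababaaab$a  (last char: 'a')
Last column: bbababba$aaaaa
Original string S is at sorted index 8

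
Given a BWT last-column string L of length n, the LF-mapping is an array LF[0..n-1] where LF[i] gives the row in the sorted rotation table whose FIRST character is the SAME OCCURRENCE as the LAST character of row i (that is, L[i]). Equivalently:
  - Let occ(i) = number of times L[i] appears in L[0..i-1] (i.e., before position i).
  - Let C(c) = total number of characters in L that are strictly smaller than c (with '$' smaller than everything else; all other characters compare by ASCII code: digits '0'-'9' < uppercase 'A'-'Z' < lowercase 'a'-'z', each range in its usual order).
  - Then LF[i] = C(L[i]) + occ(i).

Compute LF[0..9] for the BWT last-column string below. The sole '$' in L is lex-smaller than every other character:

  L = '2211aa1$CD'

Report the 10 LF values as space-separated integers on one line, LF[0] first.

Answer: 4 5 1 2 8 9 3 0 6 7

Derivation:
Char counts: '$':1, '1':3, '2':2, 'C':1, 'D':1, 'a':2
C (first-col start): C('$')=0, C('1')=1, C('2')=4, C('C')=6, C('D')=7, C('a')=8
L[0]='2': occ=0, LF[0]=C('2')+0=4+0=4
L[1]='2': occ=1, LF[1]=C('2')+1=4+1=5
L[2]='1': occ=0, LF[2]=C('1')+0=1+0=1
L[3]='1': occ=1, LF[3]=C('1')+1=1+1=2
L[4]='a': occ=0, LF[4]=C('a')+0=8+0=8
L[5]='a': occ=1, LF[5]=C('a')+1=8+1=9
L[6]='1': occ=2, LF[6]=C('1')+2=1+2=3
L[7]='$': occ=0, LF[7]=C('$')+0=0+0=0
L[8]='C': occ=0, LF[8]=C('C')+0=6+0=6
L[9]='D': occ=0, LF[9]=C('D')+0=7+0=7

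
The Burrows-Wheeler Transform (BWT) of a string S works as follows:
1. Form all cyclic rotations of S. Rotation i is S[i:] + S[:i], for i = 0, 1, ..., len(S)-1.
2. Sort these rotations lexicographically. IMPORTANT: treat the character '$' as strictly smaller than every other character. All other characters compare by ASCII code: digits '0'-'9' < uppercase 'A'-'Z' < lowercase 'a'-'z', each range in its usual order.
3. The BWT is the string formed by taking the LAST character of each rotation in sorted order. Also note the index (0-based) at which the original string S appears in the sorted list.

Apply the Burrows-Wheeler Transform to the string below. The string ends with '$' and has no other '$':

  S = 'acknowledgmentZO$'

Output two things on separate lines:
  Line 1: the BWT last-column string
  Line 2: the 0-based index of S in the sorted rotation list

All 17 rotations (rotation i = S[i:]+S[:i]):
  rot[0] = acknowledgmentZO$
  rot[1] = cknowledgmentZO$a
  rot[2] = knowledgmentZO$ac
  rot[3] = nowledgmentZO$ack
  rot[4] = owledgmentZO$ackn
  rot[5] = wledgmentZO$ackno
  rot[6] = ledgmentZO$acknow
  rot[7] = edgmentZO$acknowl
  rot[8] = dgmentZO$acknowle
  rot[9] = gmentZO$acknowled
  rot[10] = mentZO$acknowledg
  rot[11] = entZO$acknowledgm
  rot[12] = ntZO$acknowledgme
  rot[13] = tZO$acknowledgmen
  rot[14] = ZO$acknowledgment
  rot[15] = O$acknowledgmentZ
  rot[16] = $acknowledgmentZO
Sorted (with $ < everything):
  sorted[0] = $acknowledgmentZO  (last char: 'O')
  sorted[1] = O$acknowledgmentZ  (last char: 'Z')
  sorted[2] = ZO$acknowledgment  (last char: 't')
  sorted[3] = acknowledgmentZO$  (last char: '$')
  sorted[4] = cknowledgmentZO$a  (last char: 'a')
  sorted[5] = dgmentZO$acknowle  (last char: 'e')
  sorted[6] = edgmentZO$acknowl  (last char: 'l')
  sorted[7] = entZO$acknowledgm  (last char: 'm')
  sorted[8] = gmentZO$acknowled  (last char: 'd')
  sorted[9] = knowledgmentZO$ac  (last char: 'c')
  sorted[10] = ledgmentZO$acknow  (last char: 'w')
  sorted[11] = mentZO$acknowledg  (last char: 'g')
  sorted[12] = nowledgmentZO$ack  (last char: 'k')
  sorted[13] = ntZO$acknowledgme  (last char: 'e')
  sorted[14] = owledgmentZO$ackn  (last char: 'n')
  sorted[15] = tZO$acknowledgmen  (last char: 'n')
  sorted[16] = wledgmentZO$ackno  (last char: 'o')
Last column: OZt$aelmdcwgkenno
Original string S is at sorted index 3

Answer: OZt$aelmdcwgkenno
3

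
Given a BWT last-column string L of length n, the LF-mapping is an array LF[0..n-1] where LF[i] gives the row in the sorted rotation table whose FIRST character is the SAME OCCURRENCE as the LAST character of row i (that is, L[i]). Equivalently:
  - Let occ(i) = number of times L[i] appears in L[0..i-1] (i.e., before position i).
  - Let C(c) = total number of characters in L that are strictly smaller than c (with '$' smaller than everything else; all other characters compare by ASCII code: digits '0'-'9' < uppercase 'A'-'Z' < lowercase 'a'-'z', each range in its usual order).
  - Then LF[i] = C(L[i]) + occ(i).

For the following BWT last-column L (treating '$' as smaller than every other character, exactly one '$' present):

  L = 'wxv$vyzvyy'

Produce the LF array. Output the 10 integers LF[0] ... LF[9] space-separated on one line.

Answer: 4 5 1 0 2 6 9 3 7 8

Derivation:
Char counts: '$':1, 'v':3, 'w':1, 'x':1, 'y':3, 'z':1
C (first-col start): C('$')=0, C('v')=1, C('w')=4, C('x')=5, C('y')=6, C('z')=9
L[0]='w': occ=0, LF[0]=C('w')+0=4+0=4
L[1]='x': occ=0, LF[1]=C('x')+0=5+0=5
L[2]='v': occ=0, LF[2]=C('v')+0=1+0=1
L[3]='$': occ=0, LF[3]=C('$')+0=0+0=0
L[4]='v': occ=1, LF[4]=C('v')+1=1+1=2
L[5]='y': occ=0, LF[5]=C('y')+0=6+0=6
L[6]='z': occ=0, LF[6]=C('z')+0=9+0=9
L[7]='v': occ=2, LF[7]=C('v')+2=1+2=3
L[8]='y': occ=1, LF[8]=C('y')+1=6+1=7
L[9]='y': occ=2, LF[9]=C('y')+2=6+2=8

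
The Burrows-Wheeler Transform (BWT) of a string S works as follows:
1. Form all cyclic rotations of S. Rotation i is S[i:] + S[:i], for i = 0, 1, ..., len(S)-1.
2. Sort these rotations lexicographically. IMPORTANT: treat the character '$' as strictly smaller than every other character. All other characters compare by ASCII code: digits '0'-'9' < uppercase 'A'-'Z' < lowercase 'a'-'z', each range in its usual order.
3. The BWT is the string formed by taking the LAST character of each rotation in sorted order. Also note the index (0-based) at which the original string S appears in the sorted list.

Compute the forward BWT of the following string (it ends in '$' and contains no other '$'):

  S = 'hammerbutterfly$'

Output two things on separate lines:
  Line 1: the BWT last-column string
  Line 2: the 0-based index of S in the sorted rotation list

Answer: yhrmtr$fmaeetubl
6

Derivation:
All 16 rotations (rotation i = S[i:]+S[:i]):
  rot[0] = hammerbutterfly$
  rot[1] = ammerbutterfly$h
  rot[2] = mmerbutterfly$ha
  rot[3] = merbutterfly$ham
  rot[4] = erbutterfly$hamm
  rot[5] = rbutterfly$hamme
  rot[6] = butterfly$hammer
  rot[7] = utterfly$hammerb
  rot[8] = tterfly$hammerbu
  rot[9] = terfly$hammerbut
  rot[10] = erfly$hammerbutt
  rot[11] = rfly$hammerbutte
  rot[12] = fly$hammerbutter
  rot[13] = ly$hammerbutterf
  rot[14] = y$hammerbutterfl
  rot[15] = $hammerbutterfly
Sorted (with $ < everything):
  sorted[0] = $hammerbutterfly  (last char: 'y')
  sorted[1] = ammerbutterfly$h  (last char: 'h')
  sorted[2] = butterfly$hammer  (last char: 'r')
  sorted[3] = erbutterfly$hamm  (last char: 'm')
  sorted[4] = erfly$hammerbutt  (last char: 't')
  sorted[5] = fly$hammerbutter  (last char: 'r')
  sorted[6] = hammerbutterfly$  (last char: '$')
  sorted[7] = ly$hammerbutterf  (last char: 'f')
  sorted[8] = merbutterfly$ham  (last char: 'm')
  sorted[9] = mmerbutterfly$ha  (last char: 'a')
  sorted[10] = rbutterfly$hamme  (last char: 'e')
  sorted[11] = rfly$hammerbutte  (last char: 'e')
  sorted[12] = terfly$hammerbut  (last char: 't')
  sorted[13] = tterfly$hammerbu  (last char: 'u')
  sorted[14] = utterfly$hammerb  (last char: 'b')
  sorted[15] = y$hammerbutterfl  (last char: 'l')
Last column: yhrmtr$fmaeetubl
Original string S is at sorted index 6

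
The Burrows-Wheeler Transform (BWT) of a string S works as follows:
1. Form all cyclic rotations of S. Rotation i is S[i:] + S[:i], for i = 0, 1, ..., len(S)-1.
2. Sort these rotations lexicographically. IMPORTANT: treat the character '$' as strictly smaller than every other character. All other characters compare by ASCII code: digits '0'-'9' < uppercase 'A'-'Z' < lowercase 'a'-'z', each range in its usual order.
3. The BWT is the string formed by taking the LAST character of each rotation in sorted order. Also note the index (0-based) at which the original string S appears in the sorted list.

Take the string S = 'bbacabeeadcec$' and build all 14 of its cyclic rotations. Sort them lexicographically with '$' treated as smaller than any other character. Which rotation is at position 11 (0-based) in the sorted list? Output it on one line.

All 14 rotations (rotation i = S[i:]+S[:i]):
  rot[0] = bbacabeeadcec$
  rot[1] = bacabeeadcec$b
  rot[2] = acabeeadcec$bb
  rot[3] = cabeeadcec$bba
  rot[4] = abeeadcec$bbac
  rot[5] = beeadcec$bbaca
  rot[6] = eeadcec$bbacab
  rot[7] = eadcec$bbacabe
  rot[8] = adcec$bbacabee
  rot[9] = dcec$bbacabeea
  rot[10] = cec$bbacabeead
  rot[11] = ec$bbacabeeadc
  rot[12] = c$bbacabeeadce
  rot[13] = $bbacabeeadcec
Sorted (with $ < everything):
  sorted[0] = $bbacabeeadcec
  sorted[1] = abeeadcec$bbac
  sorted[2] = acabeeadcec$bb
  sorted[3] = adcec$bbacabee
  sorted[4] = bacabeeadcec$b
  sorted[5] = bbacabeeadcec$
  sorted[6] = beeadcec$bbaca
  sorted[7] = c$bbacabeeadce
  sorted[8] = cabeeadcec$bba
  sorted[9] = cec$bbacabeead
  sorted[10] = dcec$bbacabeea
  sorted[11] = eadcec$bbacabe
  sorted[12] = ec$bbacabeeadc
  sorted[13] = eeadcec$bbacab
sorted[11] = eadcec$bbacabe

Answer: eadcec$bbacabe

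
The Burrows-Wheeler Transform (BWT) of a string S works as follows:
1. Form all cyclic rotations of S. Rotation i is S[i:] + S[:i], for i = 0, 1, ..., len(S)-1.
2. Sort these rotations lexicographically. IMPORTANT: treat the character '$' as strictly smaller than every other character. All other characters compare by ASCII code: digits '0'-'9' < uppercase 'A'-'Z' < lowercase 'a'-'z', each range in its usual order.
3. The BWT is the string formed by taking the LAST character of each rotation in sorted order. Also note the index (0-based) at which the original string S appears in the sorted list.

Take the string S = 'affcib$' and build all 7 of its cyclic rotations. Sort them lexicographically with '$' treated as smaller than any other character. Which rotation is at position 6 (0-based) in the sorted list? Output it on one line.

Answer: ib$affc

Derivation:
All 7 rotations (rotation i = S[i:]+S[:i]):
  rot[0] = affcib$
  rot[1] = ffcib$a
  rot[2] = fcib$af
  rot[3] = cib$aff
  rot[4] = ib$affc
  rot[5] = b$affci
  rot[6] = $affcib
Sorted (with $ < everything):
  sorted[0] = $affcib
  sorted[1] = affcib$
  sorted[2] = b$affci
  sorted[3] = cib$aff
  sorted[4] = fcib$af
  sorted[5] = ffcib$a
  sorted[6] = ib$affc
sorted[6] = ib$affc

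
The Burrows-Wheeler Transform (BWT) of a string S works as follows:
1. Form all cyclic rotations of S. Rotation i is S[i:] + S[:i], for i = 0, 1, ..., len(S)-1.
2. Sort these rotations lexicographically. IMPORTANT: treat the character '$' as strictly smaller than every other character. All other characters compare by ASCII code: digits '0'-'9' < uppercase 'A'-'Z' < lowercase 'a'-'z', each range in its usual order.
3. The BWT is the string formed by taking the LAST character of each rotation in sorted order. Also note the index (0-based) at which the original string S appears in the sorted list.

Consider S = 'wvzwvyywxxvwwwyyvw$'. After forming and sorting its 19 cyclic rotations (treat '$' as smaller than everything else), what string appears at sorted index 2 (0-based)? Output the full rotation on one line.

Answer: vwwwyyvw$wvzwvyywxx

Derivation:
All 19 rotations (rotation i = S[i:]+S[:i]):
  rot[0] = wvzwvyywxxvwwwyyvw$
  rot[1] = vzwvyywxxvwwwyyvw$w
  rot[2] = zwvyywxxvwwwyyvw$wv
  rot[3] = wvyywxxvwwwyyvw$wvz
  rot[4] = vyywxxvwwwyyvw$wvzw
  rot[5] = yywxxvwwwyyvw$wvzwv
  rot[6] = ywxxvwwwyyvw$wvzwvy
  rot[7] = wxxvwwwyyvw$wvzwvyy
  rot[8] = xxvwwwyyvw$wvzwvyyw
  rot[9] = xvwwwyyvw$wvzwvyywx
  rot[10] = vwwwyyvw$wvzwvyywxx
  rot[11] = wwwyyvw$wvzwvyywxxv
  rot[12] = wwyyvw$wvzwvyywxxvw
  rot[13] = wyyvw$wvzwvyywxxvww
  rot[14] = yyvw$wvzwvyywxxvwww
  rot[15] = yvw$wvzwvyywxxvwwwy
  rot[16] = vw$wvzwvyywxxvwwwyy
  rot[17] = w$wvzwvyywxxvwwwyyv
  rot[18] = $wvzwvyywxxvwwwyyvw
Sorted (with $ < everything):
  sorted[0] = $wvzwvyywxxvwwwyyvw
  sorted[1] = vw$wvzwvyywxxvwwwyy
  sorted[2] = vwwwyyvw$wvzwvyywxx
  sorted[3] = vyywxxvwwwyyvw$wvzw
  sorted[4] = vzwvyywxxvwwwyyvw$w
  sorted[5] = w$wvzwvyywxxvwwwyyv
  sorted[6] = wvyywxxvwwwyyvw$wvz
  sorted[7] = wvzwvyywxxvwwwyyvw$
  sorted[8] = wwwyyvw$wvzwvyywxxv
  sorted[9] = wwyyvw$wvzwvyywxxvw
  sorted[10] = wxxvwwwyyvw$wvzwvyy
  sorted[11] = wyyvw$wvzwvyywxxvww
  sorted[12] = xvwwwyyvw$wvzwvyywx
  sorted[13] = xxvwwwyyvw$wvzwvyyw
  sorted[14] = yvw$wvzwvyywxxvwwwy
  sorted[15] = ywxxvwwwyyvw$wvzwvy
  sorted[16] = yyvw$wvzwvyywxxvwww
  sorted[17] = yywxxvwwwyyvw$wvzwv
  sorted[18] = zwvyywxxvwwwyyvw$wv
sorted[2] = vwwwyyvw$wvzwvyywxx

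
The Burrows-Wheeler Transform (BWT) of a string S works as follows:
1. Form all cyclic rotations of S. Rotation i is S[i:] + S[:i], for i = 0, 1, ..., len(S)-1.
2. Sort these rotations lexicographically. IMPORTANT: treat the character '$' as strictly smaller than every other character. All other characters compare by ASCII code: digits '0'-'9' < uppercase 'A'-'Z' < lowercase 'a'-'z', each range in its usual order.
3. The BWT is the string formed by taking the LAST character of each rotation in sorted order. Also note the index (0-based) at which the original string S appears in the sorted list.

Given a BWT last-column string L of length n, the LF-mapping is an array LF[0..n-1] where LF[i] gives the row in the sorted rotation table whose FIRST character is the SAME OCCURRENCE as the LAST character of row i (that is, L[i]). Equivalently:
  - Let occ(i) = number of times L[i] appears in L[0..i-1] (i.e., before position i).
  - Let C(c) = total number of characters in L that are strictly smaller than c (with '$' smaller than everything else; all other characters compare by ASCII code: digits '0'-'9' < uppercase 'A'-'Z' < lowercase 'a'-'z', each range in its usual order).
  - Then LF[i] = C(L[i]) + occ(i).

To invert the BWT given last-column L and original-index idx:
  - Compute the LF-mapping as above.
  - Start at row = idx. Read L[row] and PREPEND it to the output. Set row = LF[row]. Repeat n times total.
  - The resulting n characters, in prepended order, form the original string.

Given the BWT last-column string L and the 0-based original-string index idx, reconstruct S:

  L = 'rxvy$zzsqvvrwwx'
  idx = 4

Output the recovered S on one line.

LF mapping: 2 10 5 12 0 13 14 4 1 6 7 3 8 9 11
Walk LF starting at row 4, prepending L[row]:
  step 1: row=4, L[4]='$', prepend. Next row=LF[4]=0
  step 2: row=0, L[0]='r', prepend. Next row=LF[0]=2
  step 3: row=2, L[2]='v', prepend. Next row=LF[2]=5
  step 4: row=5, L[5]='z', prepend. Next row=LF[5]=13
  step 5: row=13, L[13]='w', prepend. Next row=LF[13]=9
  step 6: row=9, L[9]='v', prepend. Next row=LF[9]=6
  step 7: row=6, L[6]='z', prepend. Next row=LF[6]=14
  step 8: row=14, L[14]='x', prepend. Next row=LF[14]=11
  step 9: row=11, L[11]='r', prepend. Next row=LF[11]=3
  step 10: row=3, L[3]='y', prepend. Next row=LF[3]=12
  step 11: row=12, L[12]='w', prepend. Next row=LF[12]=8
  step 12: row=8, L[8]='q', prepend. Next row=LF[8]=1
  step 13: row=1, L[1]='x', prepend. Next row=LF[1]=10
  step 14: row=10, L[10]='v', prepend. Next row=LF[10]=7
  step 15: row=7, L[7]='s', prepend. Next row=LF[7]=4
Reversed output: svxqwyrxzvwzvr$

Answer: svxqwyrxzvwzvr$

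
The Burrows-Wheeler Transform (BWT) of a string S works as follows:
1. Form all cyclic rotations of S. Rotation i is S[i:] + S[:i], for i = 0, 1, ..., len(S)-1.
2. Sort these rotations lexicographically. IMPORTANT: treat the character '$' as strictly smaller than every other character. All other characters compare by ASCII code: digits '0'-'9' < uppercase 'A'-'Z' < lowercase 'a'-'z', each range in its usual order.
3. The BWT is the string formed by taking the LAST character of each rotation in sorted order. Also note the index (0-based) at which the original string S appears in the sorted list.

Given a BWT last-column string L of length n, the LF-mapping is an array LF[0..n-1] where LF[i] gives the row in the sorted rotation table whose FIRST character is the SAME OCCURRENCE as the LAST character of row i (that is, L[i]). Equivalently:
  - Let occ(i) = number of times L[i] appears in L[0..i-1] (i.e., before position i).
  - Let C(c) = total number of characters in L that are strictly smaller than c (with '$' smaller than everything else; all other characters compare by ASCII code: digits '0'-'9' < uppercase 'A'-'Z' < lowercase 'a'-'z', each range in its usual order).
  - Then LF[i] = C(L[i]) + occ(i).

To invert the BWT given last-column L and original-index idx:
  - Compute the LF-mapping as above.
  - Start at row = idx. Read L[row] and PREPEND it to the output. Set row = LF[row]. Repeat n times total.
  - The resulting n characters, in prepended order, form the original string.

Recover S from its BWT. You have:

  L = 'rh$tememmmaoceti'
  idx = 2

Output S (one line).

LF mapping: 13 6 0 14 3 8 4 9 10 11 1 12 2 5 15 7
Walk LF starting at row 2, prepending L[row]:
  step 1: row=2, L[2]='$', prepend. Next row=LF[2]=0
  step 2: row=0, L[0]='r', prepend. Next row=LF[0]=13
  step 3: row=13, L[13]='e', prepend. Next row=LF[13]=5
  step 4: row=5, L[5]='m', prepend. Next row=LF[5]=8
  step 5: row=8, L[8]='m', prepend. Next row=LF[8]=10
  step 6: row=10, L[10]='a', prepend. Next row=LF[10]=1
  step 7: row=1, L[1]='h', prepend. Next row=LF[1]=6
  step 8: row=6, L[6]='e', prepend. Next row=LF[6]=4
  step 9: row=4, L[4]='e', prepend. Next row=LF[4]=3
  step 10: row=3, L[3]='t', prepend. Next row=LF[3]=14
  step 11: row=14, L[14]='t', prepend. Next row=LF[14]=15
  step 12: row=15, L[15]='i', prepend. Next row=LF[15]=7
  step 13: row=7, L[7]='m', prepend. Next row=LF[7]=9
  step 14: row=9, L[9]='m', prepend. Next row=LF[9]=11
  step 15: row=11, L[11]='o', prepend. Next row=LF[11]=12
  step 16: row=12, L[12]='c', prepend. Next row=LF[12]=2
Reversed output: committeehammer$

Answer: committeehammer$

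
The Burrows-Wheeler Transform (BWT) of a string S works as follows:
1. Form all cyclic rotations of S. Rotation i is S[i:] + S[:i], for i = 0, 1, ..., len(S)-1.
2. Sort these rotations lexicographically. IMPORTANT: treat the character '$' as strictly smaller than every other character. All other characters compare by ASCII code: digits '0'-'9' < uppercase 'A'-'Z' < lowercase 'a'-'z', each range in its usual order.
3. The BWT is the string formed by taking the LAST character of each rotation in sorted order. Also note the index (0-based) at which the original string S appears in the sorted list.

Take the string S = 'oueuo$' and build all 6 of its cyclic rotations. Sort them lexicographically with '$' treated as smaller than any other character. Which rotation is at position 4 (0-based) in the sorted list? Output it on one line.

All 6 rotations (rotation i = S[i:]+S[:i]):
  rot[0] = oueuo$
  rot[1] = ueuo$o
  rot[2] = euo$ou
  rot[3] = uo$oue
  rot[4] = o$oueu
  rot[5] = $oueuo
Sorted (with $ < everything):
  sorted[0] = $oueuo
  sorted[1] = euo$ou
  sorted[2] = o$oueu
  sorted[3] = oueuo$
  sorted[4] = ueuo$o
  sorted[5] = uo$oue
sorted[4] = ueuo$o

Answer: ueuo$o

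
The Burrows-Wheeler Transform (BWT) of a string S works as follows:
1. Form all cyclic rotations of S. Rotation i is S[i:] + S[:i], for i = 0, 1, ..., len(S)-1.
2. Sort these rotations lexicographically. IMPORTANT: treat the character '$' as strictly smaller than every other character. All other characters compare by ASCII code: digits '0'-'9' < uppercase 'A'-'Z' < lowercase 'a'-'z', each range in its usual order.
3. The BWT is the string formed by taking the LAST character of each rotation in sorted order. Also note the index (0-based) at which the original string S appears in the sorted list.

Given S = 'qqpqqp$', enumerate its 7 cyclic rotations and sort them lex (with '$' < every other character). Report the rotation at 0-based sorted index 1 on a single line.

All 7 rotations (rotation i = S[i:]+S[:i]):
  rot[0] = qqpqqp$
  rot[1] = qpqqp$q
  rot[2] = pqqp$qq
  rot[3] = qqp$qqp
  rot[4] = qp$qqpq
  rot[5] = p$qqpqq
  rot[6] = $qqpqqp
Sorted (with $ < everything):
  sorted[0] = $qqpqqp
  sorted[1] = p$qqpqq
  sorted[2] = pqqp$qq
  sorted[3] = qp$qqpq
  sorted[4] = qpqqp$q
  sorted[5] = qqp$qqp
  sorted[6] = qqpqqp$
sorted[1] = p$qqpqq

Answer: p$qqpqq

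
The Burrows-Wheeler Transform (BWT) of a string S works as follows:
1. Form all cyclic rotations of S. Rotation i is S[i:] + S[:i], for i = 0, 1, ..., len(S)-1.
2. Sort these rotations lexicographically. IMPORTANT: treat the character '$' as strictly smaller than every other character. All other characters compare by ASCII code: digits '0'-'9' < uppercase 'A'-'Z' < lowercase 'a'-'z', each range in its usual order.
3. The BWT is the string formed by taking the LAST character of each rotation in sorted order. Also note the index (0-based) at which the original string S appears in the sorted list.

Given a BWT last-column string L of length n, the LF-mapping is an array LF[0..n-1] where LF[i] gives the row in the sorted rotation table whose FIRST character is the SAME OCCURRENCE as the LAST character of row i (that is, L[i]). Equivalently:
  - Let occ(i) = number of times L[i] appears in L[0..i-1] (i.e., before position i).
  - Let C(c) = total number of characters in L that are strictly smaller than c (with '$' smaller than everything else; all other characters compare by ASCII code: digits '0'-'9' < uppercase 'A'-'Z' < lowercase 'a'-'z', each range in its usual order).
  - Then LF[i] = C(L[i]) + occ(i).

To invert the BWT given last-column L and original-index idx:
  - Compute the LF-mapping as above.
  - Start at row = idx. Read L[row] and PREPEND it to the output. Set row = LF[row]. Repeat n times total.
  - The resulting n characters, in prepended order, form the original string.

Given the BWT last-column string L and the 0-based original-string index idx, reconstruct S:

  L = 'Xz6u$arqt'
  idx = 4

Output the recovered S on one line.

Answer: quartz6X$

Derivation:
LF mapping: 2 8 1 7 0 3 5 4 6
Walk LF starting at row 4, prepending L[row]:
  step 1: row=4, L[4]='$', prepend. Next row=LF[4]=0
  step 2: row=0, L[0]='X', prepend. Next row=LF[0]=2
  step 3: row=2, L[2]='6', prepend. Next row=LF[2]=1
  step 4: row=1, L[1]='z', prepend. Next row=LF[1]=8
  step 5: row=8, L[8]='t', prepend. Next row=LF[8]=6
  step 6: row=6, L[6]='r', prepend. Next row=LF[6]=5
  step 7: row=5, L[5]='a', prepend. Next row=LF[5]=3
  step 8: row=3, L[3]='u', prepend. Next row=LF[3]=7
  step 9: row=7, L[7]='q', prepend. Next row=LF[7]=4
Reversed output: quartz6X$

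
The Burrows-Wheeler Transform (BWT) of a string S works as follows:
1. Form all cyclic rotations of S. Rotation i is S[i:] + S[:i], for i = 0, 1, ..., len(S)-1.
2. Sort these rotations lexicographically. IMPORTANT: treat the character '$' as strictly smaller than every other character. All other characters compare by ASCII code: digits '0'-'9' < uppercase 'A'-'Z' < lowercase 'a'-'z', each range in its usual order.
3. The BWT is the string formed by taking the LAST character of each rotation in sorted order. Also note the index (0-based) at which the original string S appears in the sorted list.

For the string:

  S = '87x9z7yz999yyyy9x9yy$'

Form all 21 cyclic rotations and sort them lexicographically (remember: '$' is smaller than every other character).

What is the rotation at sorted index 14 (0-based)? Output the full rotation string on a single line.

Answer: yy$87x9z7yz999yyyy9x9

Derivation:
All 21 rotations (rotation i = S[i:]+S[:i]):
  rot[0] = 87x9z7yz999yyyy9x9yy$
  rot[1] = 7x9z7yz999yyyy9x9yy$8
  rot[2] = x9z7yz999yyyy9x9yy$87
  rot[3] = 9z7yz999yyyy9x9yy$87x
  rot[4] = z7yz999yyyy9x9yy$87x9
  rot[5] = 7yz999yyyy9x9yy$87x9z
  rot[6] = yz999yyyy9x9yy$87x9z7
  rot[7] = z999yyyy9x9yy$87x9z7y
  rot[8] = 999yyyy9x9yy$87x9z7yz
  rot[9] = 99yyyy9x9yy$87x9z7yz9
  rot[10] = 9yyyy9x9yy$87x9z7yz99
  rot[11] = yyyy9x9yy$87x9z7yz999
  rot[12] = yyy9x9yy$87x9z7yz999y
  rot[13] = yy9x9yy$87x9z7yz999yy
  rot[14] = y9x9yy$87x9z7yz999yyy
  rot[15] = 9x9yy$87x9z7yz999yyyy
  rot[16] = x9yy$87x9z7yz999yyyy9
  rot[17] = 9yy$87x9z7yz999yyyy9x
  rot[18] = yy$87x9z7yz999yyyy9x9
  rot[19] = y$87x9z7yz999yyyy9x9y
  rot[20] = $87x9z7yz999yyyy9x9yy
Sorted (with $ < everything):
  sorted[0] = $87x9z7yz999yyyy9x9yy
  sorted[1] = 7x9z7yz999yyyy9x9yy$8
  sorted[2] = 7yz999yyyy9x9yy$87x9z
  sorted[3] = 87x9z7yz999yyyy9x9yy$
  sorted[4] = 999yyyy9x9yy$87x9z7yz
  sorted[5] = 99yyyy9x9yy$87x9z7yz9
  sorted[6] = 9x9yy$87x9z7yz999yyyy
  sorted[7] = 9yy$87x9z7yz999yyyy9x
  sorted[8] = 9yyyy9x9yy$87x9z7yz99
  sorted[9] = 9z7yz999yyyy9x9yy$87x
  sorted[10] = x9yy$87x9z7yz999yyyy9
  sorted[11] = x9z7yz999yyyy9x9yy$87
  sorted[12] = y$87x9z7yz999yyyy9x9y
  sorted[13] = y9x9yy$87x9z7yz999yyy
  sorted[14] = yy$87x9z7yz999yyyy9x9
  sorted[15] = yy9x9yy$87x9z7yz999yy
  sorted[16] = yyy9x9yy$87x9z7yz999y
  sorted[17] = yyyy9x9yy$87x9z7yz999
  sorted[18] = yz999yyyy9x9yy$87x9z7
  sorted[19] = z7yz999yyyy9x9yy$87x9
  sorted[20] = z999yyyy9x9yy$87x9z7y
sorted[14] = yy$87x9z7yz999yyyy9x9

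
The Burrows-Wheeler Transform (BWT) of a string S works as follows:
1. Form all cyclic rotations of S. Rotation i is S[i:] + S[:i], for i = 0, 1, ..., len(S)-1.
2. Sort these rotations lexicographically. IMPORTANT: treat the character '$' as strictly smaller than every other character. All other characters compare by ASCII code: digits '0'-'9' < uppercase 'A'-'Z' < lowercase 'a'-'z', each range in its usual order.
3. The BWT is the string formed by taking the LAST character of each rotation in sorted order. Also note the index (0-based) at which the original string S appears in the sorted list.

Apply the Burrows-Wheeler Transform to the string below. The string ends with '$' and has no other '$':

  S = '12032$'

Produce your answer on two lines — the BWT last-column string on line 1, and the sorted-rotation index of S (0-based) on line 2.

All 6 rotations (rotation i = S[i:]+S[:i]):
  rot[0] = 12032$
  rot[1] = 2032$1
  rot[2] = 032$12
  rot[3] = 32$120
  rot[4] = 2$1203
  rot[5] = $12032
Sorted (with $ < everything):
  sorted[0] = $12032  (last char: '2')
  sorted[1] = 032$12  (last char: '2')
  sorted[2] = 12032$  (last char: '$')
  sorted[3] = 2$1203  (last char: '3')
  sorted[4] = 2032$1  (last char: '1')
  sorted[5] = 32$120  (last char: '0')
Last column: 22$310
Original string S is at sorted index 2

Answer: 22$310
2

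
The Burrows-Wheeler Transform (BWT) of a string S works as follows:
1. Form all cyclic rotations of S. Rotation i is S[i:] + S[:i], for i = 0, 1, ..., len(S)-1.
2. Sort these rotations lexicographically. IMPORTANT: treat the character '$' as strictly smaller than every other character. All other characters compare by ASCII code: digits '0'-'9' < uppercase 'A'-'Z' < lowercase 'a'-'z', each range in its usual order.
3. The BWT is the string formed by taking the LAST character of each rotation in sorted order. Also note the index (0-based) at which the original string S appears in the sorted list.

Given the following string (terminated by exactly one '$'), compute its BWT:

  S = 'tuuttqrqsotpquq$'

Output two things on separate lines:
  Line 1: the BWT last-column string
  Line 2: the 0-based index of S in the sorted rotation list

Answer: qstutrpqqotu$qut
12

Derivation:
All 16 rotations (rotation i = S[i:]+S[:i]):
  rot[0] = tuuttqrqsotpquq$
  rot[1] = uuttqrqsotpquq$t
  rot[2] = uttqrqsotpquq$tu
  rot[3] = ttqrqsotpquq$tuu
  rot[4] = tqrqsotpquq$tuut
  rot[5] = qrqsotpquq$tuutt
  rot[6] = rqsotpquq$tuuttq
  rot[7] = qsotpquq$tuuttqr
  rot[8] = sotpquq$tuuttqrq
  rot[9] = otpquq$tuuttqrqs
  rot[10] = tpquq$tuuttqrqso
  rot[11] = pquq$tuuttqrqsot
  rot[12] = quq$tuuttqrqsotp
  rot[13] = uq$tuuttqrqsotpq
  rot[14] = q$tuuttqrqsotpqu
  rot[15] = $tuuttqrqsotpquq
Sorted (with $ < everything):
  sorted[0] = $tuuttqrqsotpquq  (last char: 'q')
  sorted[1] = otpquq$tuuttqrqs  (last char: 's')
  sorted[2] = pquq$tuuttqrqsot  (last char: 't')
  sorted[3] = q$tuuttqrqsotpqu  (last char: 'u')
  sorted[4] = qrqsotpquq$tuutt  (last char: 't')
  sorted[5] = qsotpquq$tuuttqr  (last char: 'r')
  sorted[6] = quq$tuuttqrqsotp  (last char: 'p')
  sorted[7] = rqsotpquq$tuuttq  (last char: 'q')
  sorted[8] = sotpquq$tuuttqrq  (last char: 'q')
  sorted[9] = tpquq$tuuttqrqso  (last char: 'o')
  sorted[10] = tqrqsotpquq$tuut  (last char: 't')
  sorted[11] = ttqrqsotpquq$tuu  (last char: 'u')
  sorted[12] = tuuttqrqsotpquq$  (last char: '$')
  sorted[13] = uq$tuuttqrqsotpq  (last char: 'q')
  sorted[14] = uttqrqsotpquq$tu  (last char: 'u')
  sorted[15] = uuttqrqsotpquq$t  (last char: 't')
Last column: qstutrpqqotu$qut
Original string S is at sorted index 12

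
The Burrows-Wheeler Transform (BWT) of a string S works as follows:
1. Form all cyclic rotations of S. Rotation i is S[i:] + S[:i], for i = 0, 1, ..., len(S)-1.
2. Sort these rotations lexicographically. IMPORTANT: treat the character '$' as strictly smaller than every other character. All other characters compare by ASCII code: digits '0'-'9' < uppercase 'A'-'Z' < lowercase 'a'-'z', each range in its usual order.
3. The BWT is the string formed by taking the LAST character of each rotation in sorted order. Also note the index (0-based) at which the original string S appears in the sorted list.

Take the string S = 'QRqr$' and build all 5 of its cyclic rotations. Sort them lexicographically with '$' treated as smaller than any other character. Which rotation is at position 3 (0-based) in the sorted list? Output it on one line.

All 5 rotations (rotation i = S[i:]+S[:i]):
  rot[0] = QRqr$
  rot[1] = Rqr$Q
  rot[2] = qr$QR
  rot[3] = r$QRq
  rot[4] = $QRqr
Sorted (with $ < everything):
  sorted[0] = $QRqr
  sorted[1] = QRqr$
  sorted[2] = Rqr$Q
  sorted[3] = qr$QR
  sorted[4] = r$QRq
sorted[3] = qr$QR

Answer: qr$QR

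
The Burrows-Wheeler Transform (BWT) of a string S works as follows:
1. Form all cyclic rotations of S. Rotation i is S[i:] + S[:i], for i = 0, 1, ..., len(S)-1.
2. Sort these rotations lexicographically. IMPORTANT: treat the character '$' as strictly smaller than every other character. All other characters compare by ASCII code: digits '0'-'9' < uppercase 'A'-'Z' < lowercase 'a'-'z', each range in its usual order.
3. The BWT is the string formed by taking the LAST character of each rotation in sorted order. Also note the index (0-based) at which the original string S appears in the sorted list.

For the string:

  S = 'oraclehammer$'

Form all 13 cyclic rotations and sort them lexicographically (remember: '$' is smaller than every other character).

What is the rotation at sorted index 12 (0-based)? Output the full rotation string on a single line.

All 13 rotations (rotation i = S[i:]+S[:i]):
  rot[0] = oraclehammer$
  rot[1] = raclehammer$o
  rot[2] = aclehammer$or
  rot[3] = clehammer$ora
  rot[4] = lehammer$orac
  rot[5] = ehammer$oracl
  rot[6] = hammer$oracle
  rot[7] = ammer$oracleh
  rot[8] = mmer$oracleha
  rot[9] = mer$oracleham
  rot[10] = er$oraclehamm
  rot[11] = r$oraclehamme
  rot[12] = $oraclehammer
Sorted (with $ < everything):
  sorted[0] = $oraclehammer
  sorted[1] = aclehammer$or
  sorted[2] = ammer$oracleh
  sorted[3] = clehammer$ora
  sorted[4] = ehammer$oracl
  sorted[5] = er$oraclehamm
  sorted[6] = hammer$oracle
  sorted[7] = lehammer$orac
  sorted[8] = mer$oracleham
  sorted[9] = mmer$oracleha
  sorted[10] = oraclehammer$
  sorted[11] = r$oraclehamme
  sorted[12] = raclehammer$o
sorted[12] = raclehammer$o

Answer: raclehammer$o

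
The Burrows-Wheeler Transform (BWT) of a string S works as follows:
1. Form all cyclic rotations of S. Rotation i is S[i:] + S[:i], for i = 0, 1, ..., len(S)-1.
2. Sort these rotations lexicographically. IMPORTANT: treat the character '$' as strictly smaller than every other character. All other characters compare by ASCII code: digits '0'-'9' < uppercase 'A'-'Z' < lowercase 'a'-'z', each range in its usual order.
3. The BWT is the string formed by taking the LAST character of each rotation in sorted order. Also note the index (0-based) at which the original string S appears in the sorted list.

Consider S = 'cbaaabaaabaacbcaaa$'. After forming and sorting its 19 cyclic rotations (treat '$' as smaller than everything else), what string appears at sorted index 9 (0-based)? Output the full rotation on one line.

Answer: abaaabaacbcaaa$cbaa

Derivation:
All 19 rotations (rotation i = S[i:]+S[:i]):
  rot[0] = cbaaabaaabaacbcaaa$
  rot[1] = baaabaaabaacbcaaa$c
  rot[2] = aaabaaabaacbcaaa$cb
  rot[3] = aabaaabaacbcaaa$cba
  rot[4] = abaaabaacbcaaa$cbaa
  rot[5] = baaabaacbcaaa$cbaaa
  rot[6] = aaabaacbcaaa$cbaaab
  rot[7] = aabaacbcaaa$cbaaaba
  rot[8] = abaacbcaaa$cbaaabaa
  rot[9] = baacbcaaa$cbaaabaaa
  rot[10] = aacbcaaa$cbaaabaaab
  rot[11] = acbcaaa$cbaaabaaaba
  rot[12] = cbcaaa$cbaaabaaabaa
  rot[13] = bcaaa$cbaaabaaabaac
  rot[14] = caaa$cbaaabaaabaacb
  rot[15] = aaa$cbaaabaaabaacbc
  rot[16] = aa$cbaaabaaabaacbca
  rot[17] = a$cbaaabaaabaacbcaa
  rot[18] = $cbaaabaaabaacbcaaa
Sorted (with $ < everything):
  sorted[0] = $cbaaabaaabaacbcaaa
  sorted[1] = a$cbaaabaaabaacbcaa
  sorted[2] = aa$cbaaabaaabaacbca
  sorted[3] = aaa$cbaaabaaabaacbc
  sorted[4] = aaabaaabaacbcaaa$cb
  sorted[5] = aaabaacbcaaa$cbaaab
  sorted[6] = aabaaabaacbcaaa$cba
  sorted[7] = aabaacbcaaa$cbaaaba
  sorted[8] = aacbcaaa$cbaaabaaab
  sorted[9] = abaaabaacbcaaa$cbaa
  sorted[10] = abaacbcaaa$cbaaabaa
  sorted[11] = acbcaaa$cbaaabaaaba
  sorted[12] = baaabaaabaacbcaaa$c
  sorted[13] = baaabaacbcaaa$cbaaa
  sorted[14] = baacbcaaa$cbaaabaaa
  sorted[15] = bcaaa$cbaaabaaabaac
  sorted[16] = caaa$cbaaabaaabaacb
  sorted[17] = cbaaabaaabaacbcaaa$
  sorted[18] = cbcaaa$cbaaabaaabaa
sorted[9] = abaaabaacbcaaa$cbaa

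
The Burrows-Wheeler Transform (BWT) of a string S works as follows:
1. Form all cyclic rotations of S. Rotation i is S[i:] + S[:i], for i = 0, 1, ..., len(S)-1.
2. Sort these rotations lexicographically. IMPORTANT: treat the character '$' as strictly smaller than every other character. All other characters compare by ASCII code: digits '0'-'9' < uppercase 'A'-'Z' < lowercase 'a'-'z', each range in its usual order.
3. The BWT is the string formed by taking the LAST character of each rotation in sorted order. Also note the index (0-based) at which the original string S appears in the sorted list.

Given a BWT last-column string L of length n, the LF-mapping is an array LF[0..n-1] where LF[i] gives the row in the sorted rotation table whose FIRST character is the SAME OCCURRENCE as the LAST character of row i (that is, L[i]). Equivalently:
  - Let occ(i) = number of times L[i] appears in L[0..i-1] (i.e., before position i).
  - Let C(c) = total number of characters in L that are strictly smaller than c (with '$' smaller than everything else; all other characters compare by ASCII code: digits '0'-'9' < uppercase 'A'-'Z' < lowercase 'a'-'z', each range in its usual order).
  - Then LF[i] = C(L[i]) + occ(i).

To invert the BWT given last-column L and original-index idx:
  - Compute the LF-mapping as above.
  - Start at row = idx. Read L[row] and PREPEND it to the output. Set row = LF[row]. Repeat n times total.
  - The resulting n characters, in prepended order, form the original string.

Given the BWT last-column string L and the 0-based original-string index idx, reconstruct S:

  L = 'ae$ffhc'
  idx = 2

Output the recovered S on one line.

Answer: chffea$

Derivation:
LF mapping: 1 3 0 4 5 6 2
Walk LF starting at row 2, prepending L[row]:
  step 1: row=2, L[2]='$', prepend. Next row=LF[2]=0
  step 2: row=0, L[0]='a', prepend. Next row=LF[0]=1
  step 3: row=1, L[1]='e', prepend. Next row=LF[1]=3
  step 4: row=3, L[3]='f', prepend. Next row=LF[3]=4
  step 5: row=4, L[4]='f', prepend. Next row=LF[4]=5
  step 6: row=5, L[5]='h', prepend. Next row=LF[5]=6
  step 7: row=6, L[6]='c', prepend. Next row=LF[6]=2
Reversed output: chffea$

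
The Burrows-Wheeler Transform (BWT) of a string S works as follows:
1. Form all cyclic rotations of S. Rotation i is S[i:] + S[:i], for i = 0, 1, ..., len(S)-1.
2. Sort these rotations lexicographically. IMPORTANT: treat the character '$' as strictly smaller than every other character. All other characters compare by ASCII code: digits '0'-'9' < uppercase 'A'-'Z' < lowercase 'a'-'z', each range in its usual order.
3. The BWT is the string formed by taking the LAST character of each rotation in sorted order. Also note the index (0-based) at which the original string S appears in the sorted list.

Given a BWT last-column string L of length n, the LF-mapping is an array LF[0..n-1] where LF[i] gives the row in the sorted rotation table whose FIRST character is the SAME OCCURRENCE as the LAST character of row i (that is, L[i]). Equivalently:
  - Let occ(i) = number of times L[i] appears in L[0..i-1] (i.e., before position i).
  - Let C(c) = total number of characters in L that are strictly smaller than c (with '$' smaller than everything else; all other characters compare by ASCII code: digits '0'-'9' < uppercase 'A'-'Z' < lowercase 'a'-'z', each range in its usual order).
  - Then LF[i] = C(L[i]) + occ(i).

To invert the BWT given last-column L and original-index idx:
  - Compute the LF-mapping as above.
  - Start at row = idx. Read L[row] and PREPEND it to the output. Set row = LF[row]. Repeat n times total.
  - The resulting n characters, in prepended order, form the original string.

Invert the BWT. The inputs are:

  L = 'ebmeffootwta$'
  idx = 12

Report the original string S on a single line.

Answer: wombattoffee$

Derivation:
LF mapping: 3 2 7 4 5 6 8 9 10 12 11 1 0
Walk LF starting at row 12, prepending L[row]:
  step 1: row=12, L[12]='$', prepend. Next row=LF[12]=0
  step 2: row=0, L[0]='e', prepend. Next row=LF[0]=3
  step 3: row=3, L[3]='e', prepend. Next row=LF[3]=4
  step 4: row=4, L[4]='f', prepend. Next row=LF[4]=5
  step 5: row=5, L[5]='f', prepend. Next row=LF[5]=6
  step 6: row=6, L[6]='o', prepend. Next row=LF[6]=8
  step 7: row=8, L[8]='t', prepend. Next row=LF[8]=10
  step 8: row=10, L[10]='t', prepend. Next row=LF[10]=11
  step 9: row=11, L[11]='a', prepend. Next row=LF[11]=1
  step 10: row=1, L[1]='b', prepend. Next row=LF[1]=2
  step 11: row=2, L[2]='m', prepend. Next row=LF[2]=7
  step 12: row=7, L[7]='o', prepend. Next row=LF[7]=9
  step 13: row=9, L[9]='w', prepend. Next row=LF[9]=12
Reversed output: wombattoffee$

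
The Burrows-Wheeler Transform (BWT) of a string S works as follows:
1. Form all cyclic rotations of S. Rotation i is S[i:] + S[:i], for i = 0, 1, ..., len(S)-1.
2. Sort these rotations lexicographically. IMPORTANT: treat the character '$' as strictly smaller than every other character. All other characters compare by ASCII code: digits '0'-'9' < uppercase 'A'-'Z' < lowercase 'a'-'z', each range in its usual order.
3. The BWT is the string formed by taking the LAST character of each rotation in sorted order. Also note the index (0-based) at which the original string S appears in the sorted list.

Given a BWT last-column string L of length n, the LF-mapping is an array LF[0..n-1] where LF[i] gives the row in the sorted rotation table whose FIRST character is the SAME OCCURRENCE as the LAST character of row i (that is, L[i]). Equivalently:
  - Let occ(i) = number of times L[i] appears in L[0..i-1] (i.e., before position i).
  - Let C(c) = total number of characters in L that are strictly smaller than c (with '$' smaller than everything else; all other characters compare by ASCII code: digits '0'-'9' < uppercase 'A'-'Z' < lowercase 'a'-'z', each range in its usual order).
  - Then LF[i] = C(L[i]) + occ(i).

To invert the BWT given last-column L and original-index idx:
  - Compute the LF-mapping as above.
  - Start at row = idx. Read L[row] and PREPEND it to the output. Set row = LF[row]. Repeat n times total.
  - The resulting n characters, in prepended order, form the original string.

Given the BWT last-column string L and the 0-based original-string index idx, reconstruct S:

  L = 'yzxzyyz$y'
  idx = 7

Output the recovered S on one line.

Answer: zyyyzzxy$

Derivation:
LF mapping: 2 6 1 7 3 4 8 0 5
Walk LF starting at row 7, prepending L[row]:
  step 1: row=7, L[7]='$', prepend. Next row=LF[7]=0
  step 2: row=0, L[0]='y', prepend. Next row=LF[0]=2
  step 3: row=2, L[2]='x', prepend. Next row=LF[2]=1
  step 4: row=1, L[1]='z', prepend. Next row=LF[1]=6
  step 5: row=6, L[6]='z', prepend. Next row=LF[6]=8
  step 6: row=8, L[8]='y', prepend. Next row=LF[8]=5
  step 7: row=5, L[5]='y', prepend. Next row=LF[5]=4
  step 8: row=4, L[4]='y', prepend. Next row=LF[4]=3
  step 9: row=3, L[3]='z', prepend. Next row=LF[3]=7
Reversed output: zyyyzzxy$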